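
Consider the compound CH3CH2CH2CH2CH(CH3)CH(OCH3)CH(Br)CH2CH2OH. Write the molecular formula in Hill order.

Element totals:
  C: 11
  H: 23
  Br: 1
  O: 2

C11H23BrO2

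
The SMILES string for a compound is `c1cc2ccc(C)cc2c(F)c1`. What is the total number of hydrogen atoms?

9

Atom tally by fragment:
  naphthalene ring system core → C:10 H:8
  (− 2 ring H displaced by substituents)
  + CH3 → C:1 H:3
  + F → F:1
Element totals:
  C: 11
  H: 9
  F: 1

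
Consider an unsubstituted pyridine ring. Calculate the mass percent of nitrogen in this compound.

Atom tally by fragment:
  pyridine ring core → C:5 H:5 N:1
Element totals:
  C: 5
  H: 5
  N: 1
Molecular formula: C5H5N.
Molar mass = 79.102 g/mol.
Mass from N: 1 × 14.007 = 14.007 g/mol.
%N = 14.007 / 79.102 × 100 = 17.71%.

17.71%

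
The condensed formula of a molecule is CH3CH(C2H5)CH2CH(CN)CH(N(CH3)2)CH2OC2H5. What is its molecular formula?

Atom tally by fragment:
  CH3 → C:1 H:3
  CH(C2H5) → C:3 H:6
  CH2 → C:1 H:2
  CH(CN) → C:2 H:1 N:1
  CH(N(CH3)2) → C:3 H:7 N:1
  CH2OC2H5 → C:3 H:7 O:1
Element totals:
  C: 13
  H: 26
  N: 2
  O: 1

C13H26N2O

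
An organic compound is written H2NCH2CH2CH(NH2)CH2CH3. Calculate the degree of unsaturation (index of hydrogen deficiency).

0

Element totals:
  C: 5
  H: 14
  N: 2
Molecular formula: C5H14N2.
DoU = (2C + 2 + N − H − X) / 2 = (2·5 + 2 + 2 − 14 − 0) / 2 = 0.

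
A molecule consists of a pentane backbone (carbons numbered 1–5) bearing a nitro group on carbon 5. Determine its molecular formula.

C5H11NO2

Atom tally by fragment:
  CH3 → C:1 H:3
  CH2 → C:1 H:2
  CH2 → C:1 H:2
  CH2 → C:1 H:2
  CH2NO2 → C:1 H:2 N:1 O:2
Element totals:
  C: 5
  H: 11
  N: 1
  O: 2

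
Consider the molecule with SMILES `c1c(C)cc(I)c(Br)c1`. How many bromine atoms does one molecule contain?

1

Atom tally by fragment:
  benzene ring core → C:6 H:6
  (− 3 ring H displaced by substituents)
  + CH3 → C:1 H:3
  + I → I:1
  + Br → Br:1
Element totals:
  C: 7
  H: 6
  Br: 1
  I: 1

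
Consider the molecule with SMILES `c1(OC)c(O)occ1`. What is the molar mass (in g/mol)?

Atom tally by fragment:
  furan ring core → C:4 H:4 O:1
  (− 2 ring H displaced by substituents)
  + OCH3 → C:1 H:3 O:1
  + OH → O:1 H:1
Element totals:
  C: 5
  H: 6
  O: 3
Molecular formula: C5H6O3.
  M = 5(12.011) + 6(1.008) + 3(15.999)
    = 60.055 + 6.048 + 47.997 = 114.100

114.10 g/mol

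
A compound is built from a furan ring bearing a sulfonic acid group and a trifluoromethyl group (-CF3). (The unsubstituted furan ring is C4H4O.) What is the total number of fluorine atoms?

Atom tally by fragment:
  furan ring core → C:4 H:4 O:1
  (− 2 ring H displaced by substituents)
  + SO3H → S:1 O:3 H:1
  + CF3 → C:1 F:3
Element totals:
  C: 5
  H: 3
  F: 3
  O: 4
  S: 1

3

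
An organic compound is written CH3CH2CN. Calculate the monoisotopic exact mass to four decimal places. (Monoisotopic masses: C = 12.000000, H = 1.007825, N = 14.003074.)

Element totals:
  C: 3
  H: 5
  N: 1
Molecular formula: C3H5N.
  M = 3(12.0) + 5(1.007825) + 14.003074
    = 36.000000 + 5.039125 + 14.003074 = 55.042199

55.0422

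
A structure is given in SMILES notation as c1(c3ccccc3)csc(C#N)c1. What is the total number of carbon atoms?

11

Atom tally by fragment:
  thiophene ring core → C:4 H:4 S:1
  (− 2 ring H displaced by substituents)
  + C6H5 → C:6 H:5
  + CN → C:1 N:1
Element totals:
  C: 11
  H: 7
  N: 1
  S: 1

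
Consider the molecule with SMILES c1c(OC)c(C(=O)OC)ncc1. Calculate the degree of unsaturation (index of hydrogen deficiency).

5

Atom tally by fragment:
  pyridine ring core → C:5 H:5 N:1
  (− 2 ring H displaced by substituents)
  + OCH3 → C:1 H:3 O:1
  + COOCH3 → C:2 H:3 O:2
Element totals:
  C: 8
  H: 9
  N: 1
  O: 3
Molecular formula: C8H9NO3.
DoU = (2C + 2 + N − H − X) / 2 = (2·8 + 2 + 1 − 9 − 0) / 2 = 5.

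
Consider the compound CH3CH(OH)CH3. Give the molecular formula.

C3H8O

Element totals:
  C: 3
  H: 8
  O: 1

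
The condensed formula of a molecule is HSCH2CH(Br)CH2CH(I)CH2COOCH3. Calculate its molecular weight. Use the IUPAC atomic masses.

367.04 g/mol

Element totals:
  C: 7
  H: 12
  Br: 1
  I: 1
  O: 2
  S: 1
Molecular formula: C7H12BrIO2S.
  M = 7(12.011) + 12(1.008) + 79.904 + 126.904 + 2(15.999) + 32.06
    = 84.077 + 12.096 + 79.904 + 126.904 + 31.998 + 32.060 = 367.039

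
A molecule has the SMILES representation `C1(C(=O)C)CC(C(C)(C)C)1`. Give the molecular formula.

C9H16O

Atom tally by fragment:
  cyclopropane ring core → C:3 H:6
  (− 2 ring H displaced by substituents)
  + COCH3 → C:2 H:3 O:1
  + C(CH3)3 → C:4 H:9
Element totals:
  C: 9
  H: 16
  O: 1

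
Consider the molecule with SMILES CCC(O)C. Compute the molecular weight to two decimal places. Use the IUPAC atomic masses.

Atom tally by fragment:
  CH3 → C:1 H:3
  CH2 → C:1 H:2
  CH(OH) → C:1 H:2 O:1
  CH3 → C:1 H:3
Element totals:
  C: 4
  H: 10
  O: 1
Molecular formula: C4H10O.
  M = 4(12.011) + 10(1.008) + 15.999
    = 48.044 + 10.080 + 15.999 = 74.123

74.12 g/mol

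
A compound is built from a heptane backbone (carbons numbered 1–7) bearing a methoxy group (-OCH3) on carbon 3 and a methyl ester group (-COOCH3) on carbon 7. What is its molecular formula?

Atom tally by fragment:
  CH3 → C:1 H:3
  CH2 → C:1 H:2
  CH(OCH3) → C:2 H:4 O:1
  CH2 → C:1 H:2
  CH2 → C:1 H:2
  CH2 → C:1 H:2
  CH2COOCH3 → C:3 H:5 O:2
Element totals:
  C: 10
  H: 20
  O: 3

C10H20O3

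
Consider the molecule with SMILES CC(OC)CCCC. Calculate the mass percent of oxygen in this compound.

13.77%

Atom tally by fragment:
  CH3 → C:1 H:3
  CH(OCH3) → C:2 H:4 O:1
  CH2 → C:1 H:2
  CH2 → C:1 H:2
  CH2 → C:1 H:2
  CH3 → C:1 H:3
Element totals:
  C: 7
  H: 16
  O: 1
Molecular formula: C7H16O.
Molar mass = 116.204 g/mol.
Mass from O: 1 × 15.999 = 15.999 g/mol.
%O = 15.999 / 116.204 × 100 = 13.77%.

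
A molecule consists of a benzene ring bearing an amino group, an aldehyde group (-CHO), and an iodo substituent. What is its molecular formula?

C7H6INO

Atom tally by fragment:
  benzene ring core → C:6 H:6
  (− 3 ring H displaced by substituents)
  + NH2 → N:1 H:2
  + CHO → C:1 H:1 O:1
  + I → I:1
Element totals:
  C: 7
  H: 6
  I: 1
  N: 1
  O: 1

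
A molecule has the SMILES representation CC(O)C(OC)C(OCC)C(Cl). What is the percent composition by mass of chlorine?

Atom tally by fragment:
  CH3 → C:1 H:3
  CH(OH) → C:1 H:2 O:1
  CH(OCH3) → C:2 H:4 O:1
  CH(OC2H5) → C:3 H:6 O:1
  CH2Cl → C:1 H:2 Cl:1
Element totals:
  C: 8
  H: 17
  Cl: 1
  O: 3
Molecular formula: C8H17ClO3.
Molar mass = 196.671 g/mol.
Mass from Cl: 1 × 35.45 = 35.450 g/mol.
%Cl = 35.450 / 196.671 × 100 = 18.03%.

18.03%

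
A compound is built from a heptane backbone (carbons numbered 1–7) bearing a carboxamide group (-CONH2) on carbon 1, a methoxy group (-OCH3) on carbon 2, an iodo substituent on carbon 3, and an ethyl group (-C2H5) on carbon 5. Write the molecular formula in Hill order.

C11H22INO2

Atom tally by fragment:
  H2NOCCH2 → C:2 H:4 O:1 N:1
  CH(OCH3) → C:2 H:4 O:1
  CH(I) → C:1 H:1 I:1
  CH2 → C:1 H:2
  CH(C2H5) → C:3 H:6
  CH2 → C:1 H:2
  CH3 → C:1 H:3
Element totals:
  C: 11
  H: 22
  I: 1
  N: 1
  O: 2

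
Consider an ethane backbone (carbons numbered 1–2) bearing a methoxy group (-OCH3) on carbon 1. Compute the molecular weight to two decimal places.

60.10 g/mol

Atom tally by fragment:
  CH3OCH2 → C:2 H:5 O:1
  CH3 → C:1 H:3
Element totals:
  C: 3
  H: 8
  O: 1
Molecular formula: C3H8O.
  M = 3(12.011) + 8(1.008) + 15.999
    = 36.033 + 8.064 + 15.999 = 60.096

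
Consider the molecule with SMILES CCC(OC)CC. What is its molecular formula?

Atom tally by fragment:
  CH3 → C:1 H:3
  CH2 → C:1 H:2
  CH(OCH3) → C:2 H:4 O:1
  CH2 → C:1 H:2
  CH3 → C:1 H:3
Element totals:
  C: 6
  H: 14
  O: 1

C6H14O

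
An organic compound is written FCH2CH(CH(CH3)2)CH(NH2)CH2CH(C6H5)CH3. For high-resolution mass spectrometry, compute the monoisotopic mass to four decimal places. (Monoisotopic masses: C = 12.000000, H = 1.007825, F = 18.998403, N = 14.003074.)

Element totals:
  C: 15
  H: 24
  F: 1
  N: 1
Molecular formula: C15H24FN.
  M = 15(12.0) + 24(1.007825) + 18.998403 + 14.003074
    = 180.000000 + 24.187800 + 18.998403 + 14.003074 = 237.189277

237.1893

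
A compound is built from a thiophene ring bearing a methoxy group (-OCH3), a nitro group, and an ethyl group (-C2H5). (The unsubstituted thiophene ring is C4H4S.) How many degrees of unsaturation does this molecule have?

Atom tally by fragment:
  thiophene ring core → C:4 H:4 S:1
  (− 3 ring H displaced by substituents)
  + OCH3 → C:1 H:3 O:1
  + NO2 → N:1 O:2
  + C2H5 → C:2 H:5
Element totals:
  C: 7
  H: 9
  N: 1
  O: 3
  S: 1
Molecular formula: C7H9NO3S.
DoU = (2C + 2 + N − H − X) / 2 = (2·7 + 2 + 1 − 9 − 0) / 2 = 4.

4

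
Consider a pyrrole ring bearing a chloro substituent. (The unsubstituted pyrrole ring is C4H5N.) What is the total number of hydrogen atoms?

4

Atom tally by fragment:
  pyrrole ring core → C:4 H:5 N:1
  (− 1 ring H displaced by substituents)
  + Cl → Cl:1
Element totals:
  C: 4
  H: 4
  Cl: 1
  N: 1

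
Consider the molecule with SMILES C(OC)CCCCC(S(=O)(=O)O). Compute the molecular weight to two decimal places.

196.26 g/mol

Atom tally by fragment:
  CH3OCH2 → C:2 H:5 O:1
  CH2 → C:1 H:2
  CH2 → C:1 H:2
  CH2 → C:1 H:2
  CH2 → C:1 H:2
  CH2SO3H → C:1 H:3 S:1 O:3
Element totals:
  C: 7
  H: 16
  O: 4
  S: 1
Molecular formula: C7H16O4S.
  M = 7(12.011) + 16(1.008) + 4(15.999) + 32.06
    = 84.077 + 16.128 + 63.996 + 32.060 = 196.261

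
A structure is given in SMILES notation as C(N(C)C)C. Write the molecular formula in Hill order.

Atom tally by fragment:
  (CH3)2NCH2 → C:3 H:8 N:1
  CH3 → C:1 H:3
Element totals:
  C: 4
  H: 11
  N: 1

C4H11N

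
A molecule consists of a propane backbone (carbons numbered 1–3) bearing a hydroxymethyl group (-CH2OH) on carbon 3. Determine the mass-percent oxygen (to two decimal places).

Atom tally by fragment:
  CH3 → C:1 H:3
  CH2 → C:1 H:2
  CH2CH2OH → C:2 H:5 O:1
Element totals:
  C: 4
  H: 10
  O: 1
Molecular formula: C4H10O.
Molar mass = 74.123 g/mol.
Mass from O: 1 × 15.999 = 15.999 g/mol.
%O = 15.999 / 74.123 × 100 = 21.58%.

21.58%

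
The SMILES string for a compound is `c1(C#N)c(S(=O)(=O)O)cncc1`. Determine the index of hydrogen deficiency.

6

Atom tally by fragment:
  pyridine ring core → C:5 H:5 N:1
  (− 2 ring H displaced by substituents)
  + CN → C:1 N:1
  + SO3H → S:1 O:3 H:1
Element totals:
  C: 6
  H: 4
  N: 2
  O: 3
  S: 1
Molecular formula: C6H4N2O3S.
DoU = (2C + 2 + N − H − X) / 2 = (2·6 + 2 + 2 − 4 − 0) / 2 = 6.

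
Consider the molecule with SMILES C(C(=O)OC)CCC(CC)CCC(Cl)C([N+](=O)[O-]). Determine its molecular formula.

Atom tally by fragment:
  CH3OOCCH2 → C:3 H:5 O:2
  CH2 → C:1 H:2
  CH2 → C:1 H:2
  CH(C2H5) → C:3 H:6
  CH2 → C:1 H:2
  CH2 → C:1 H:2
  CH(Cl) → C:1 H:1 Cl:1
  CH2NO2 → C:1 H:2 N:1 O:2
Element totals:
  C: 12
  H: 22
  Cl: 1
  N: 1
  O: 4

C12H22ClNO4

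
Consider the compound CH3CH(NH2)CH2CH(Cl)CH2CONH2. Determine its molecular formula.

C6H13ClN2O

Atom tally by fragment:
  CH3 → C:1 H:3
  CH(NH2) → C:1 H:3 N:1
  CH2 → C:1 H:2
  CH(Cl) → C:1 H:1 Cl:1
  CH2CONH2 → C:2 H:4 O:1 N:1
Element totals:
  C: 6
  H: 13
  Cl: 1
  N: 2
  O: 1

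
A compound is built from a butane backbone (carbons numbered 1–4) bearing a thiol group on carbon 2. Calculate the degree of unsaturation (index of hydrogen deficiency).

Atom tally by fragment:
  CH3 → C:1 H:3
  CH(SH) → C:1 H:2 S:1
  CH2 → C:1 H:2
  CH3 → C:1 H:3
Element totals:
  C: 4
  H: 10
  S: 1
Molecular formula: C4H10S.
DoU = (2C + 2 + N − H − X) / 2 = (2·4 + 2 + 0 − 10 − 0) / 2 = 0.

0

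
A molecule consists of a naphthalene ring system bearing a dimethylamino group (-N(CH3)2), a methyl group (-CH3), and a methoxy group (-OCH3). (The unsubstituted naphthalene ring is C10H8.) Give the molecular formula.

C14H17NO

Atom tally by fragment:
  naphthalene ring system core → C:10 H:8
  (− 3 ring H displaced by substituents)
  + N(CH3)2 → N:1 C:2 H:6
  + CH3 → C:1 H:3
  + OCH3 → C:1 H:3 O:1
Element totals:
  C: 14
  H: 17
  N: 1
  O: 1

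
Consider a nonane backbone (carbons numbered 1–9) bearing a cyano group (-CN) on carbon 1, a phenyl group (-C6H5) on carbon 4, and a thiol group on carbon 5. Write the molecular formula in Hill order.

C16H23NS

Atom tally by fragment:
  NCCH2 → C:2 H:2 N:1
  CH2 → C:1 H:2
  CH2 → C:1 H:2
  CH(C6H5) → C:7 H:6
  CH(SH) → C:1 H:2 S:1
  CH2 → C:1 H:2
  CH2 → C:1 H:2
  CH2 → C:1 H:2
  CH3 → C:1 H:3
Element totals:
  C: 16
  H: 23
  N: 1
  S: 1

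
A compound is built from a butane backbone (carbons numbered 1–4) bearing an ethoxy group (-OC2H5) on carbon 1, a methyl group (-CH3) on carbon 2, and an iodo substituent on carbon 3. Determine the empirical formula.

C7H15IO

Atom tally by fragment:
  C2H5OCH2 → C:3 H:7 O:1
  CH(CH3) → C:2 H:4
  CH(I) → C:1 H:1 I:1
  CH3 → C:1 H:3
Element totals:
  C: 7
  H: 15
  I: 1
  O: 1
Molecular formula: C7H15IO.
gcd of subscripts (7, 15, 1, 1) = 1, so the empirical formula equals the molecular formula.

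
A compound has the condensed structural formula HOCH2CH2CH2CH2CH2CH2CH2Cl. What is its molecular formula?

C7H15ClO

Element totals:
  C: 7
  H: 15
  Cl: 1
  O: 1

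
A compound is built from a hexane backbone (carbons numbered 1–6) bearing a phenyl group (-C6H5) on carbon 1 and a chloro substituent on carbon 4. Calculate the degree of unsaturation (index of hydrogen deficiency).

Atom tally by fragment:
  C6H5CH2 → C:7 H:7
  CH2 → C:1 H:2
  CH2 → C:1 H:2
  CH(Cl) → C:1 H:1 Cl:1
  CH2 → C:1 H:2
  CH3 → C:1 H:3
Element totals:
  C: 12
  H: 17
  Cl: 1
Molecular formula: C12H17Cl.
DoU = (2C + 2 + N − H − X) / 2 = (2·12 + 2 + 0 − 17 − 1) / 2 = 4.

4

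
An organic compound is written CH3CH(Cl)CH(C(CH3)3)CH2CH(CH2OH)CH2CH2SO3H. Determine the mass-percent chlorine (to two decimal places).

Atom tally by fragment:
  CH3 → C:1 H:3
  CH(Cl) → C:1 H:1 Cl:1
  CH(C(CH3)3) → C:5 H:10
  CH2 → C:1 H:2
  CH(CH2OH) → C:2 H:4 O:1
  CH2 → C:1 H:2
  CH2SO3H → C:1 H:3 S:1 O:3
Element totals:
  C: 12
  H: 25
  Cl: 1
  O: 4
  S: 1
Molecular formula: C12H25ClO4S.
Molar mass = 300.838 g/mol.
Mass from Cl: 1 × 35.45 = 35.450 g/mol.
%Cl = 35.450 / 300.838 × 100 = 11.78%.

11.78%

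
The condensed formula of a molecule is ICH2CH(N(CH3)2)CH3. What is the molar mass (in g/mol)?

213.06 g/mol

Atom tally by fragment:
  ICH2 → C:1 H:2 I:1
  CH(N(CH3)2) → C:3 H:7 N:1
  CH3 → C:1 H:3
Element totals:
  C: 5
  H: 12
  I: 1
  N: 1
Molecular formula: C5H12IN.
  M = 5(12.011) + 12(1.008) + 126.904 + 14.007
    = 60.055 + 12.096 + 126.904 + 14.007 = 213.062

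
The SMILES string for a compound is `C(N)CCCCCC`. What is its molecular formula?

Atom tally by fragment:
  H2NCH2 → C:1 H:4 N:1
  CH2 → C:1 H:2
  CH2 → C:1 H:2
  CH2 → C:1 H:2
  CH2 → C:1 H:2
  CH2 → C:1 H:2
  CH3 → C:1 H:3
Element totals:
  C: 7
  H: 17
  N: 1

C7H17N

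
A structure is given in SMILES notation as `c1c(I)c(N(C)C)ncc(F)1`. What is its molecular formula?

Atom tally by fragment:
  pyridine ring core → C:5 H:5 N:1
  (− 3 ring H displaced by substituents)
  + I → I:1
  + N(CH3)2 → N:1 C:2 H:6
  + F → F:1
Element totals:
  C: 7
  H: 8
  F: 1
  I: 1
  N: 2

C7H8FIN2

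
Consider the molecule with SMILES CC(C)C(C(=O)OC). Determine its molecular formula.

Atom tally by fragment:
  CH3 → C:1 H:3
  CH(CH3) → C:2 H:4
  CH2COOCH3 → C:3 H:5 O:2
Element totals:
  C: 6
  H: 12
  O: 2

C6H12O2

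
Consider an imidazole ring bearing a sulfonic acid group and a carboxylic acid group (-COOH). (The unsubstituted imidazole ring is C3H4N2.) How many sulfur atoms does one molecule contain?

Atom tally by fragment:
  imidazole ring core → C:3 H:4 N:2
  (− 2 ring H displaced by substituents)
  + SO3H → S:1 O:3 H:1
  + COOH → C:1 H:1 O:2
Element totals:
  C: 4
  H: 4
  N: 2
  O: 5
  S: 1

1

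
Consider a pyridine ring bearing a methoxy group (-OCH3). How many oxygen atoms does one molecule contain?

Atom tally by fragment:
  pyridine ring core → C:5 H:5 N:1
  (− 1 ring H displaced by substituents)
  + OCH3 → C:1 H:3 O:1
Element totals:
  C: 6
  H: 7
  N: 1
  O: 1

1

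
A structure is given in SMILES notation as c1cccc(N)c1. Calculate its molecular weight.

Atom tally by fragment:
  benzene ring core → C:6 H:6
  (− 1 ring H displaced by substituents)
  + NH2 → N:1 H:2
Element totals:
  C: 6
  H: 7
  N: 1
Molecular formula: C6H7N.
  M = 6(12.011) + 7(1.008) + 14.007
    = 72.066 + 7.056 + 14.007 = 93.129

93.13 g/mol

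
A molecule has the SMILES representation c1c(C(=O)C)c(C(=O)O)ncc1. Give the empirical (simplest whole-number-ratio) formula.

C8H7NO3

Atom tally by fragment:
  pyridine ring core → C:5 H:5 N:1
  (− 2 ring H displaced by substituents)
  + COCH3 → C:2 H:3 O:1
  + COOH → C:1 H:1 O:2
Element totals:
  C: 8
  H: 7
  N: 1
  O: 3
Molecular formula: C8H7NO3.
gcd of subscripts (8, 7, 1, 3) = 1, so the empirical formula equals the molecular formula.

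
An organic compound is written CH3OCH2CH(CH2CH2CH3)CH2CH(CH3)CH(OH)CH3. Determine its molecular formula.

C11H24O2

Element totals:
  C: 11
  H: 24
  O: 2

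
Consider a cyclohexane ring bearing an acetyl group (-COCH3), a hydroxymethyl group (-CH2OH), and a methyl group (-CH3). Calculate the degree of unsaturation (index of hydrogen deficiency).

Atom tally by fragment:
  cyclohexane ring core → C:6 H:12
  (− 3 ring H displaced by substituents)
  + COCH3 → C:2 H:3 O:1
  + CH2OH → C:1 H:3 O:1
  + CH3 → C:1 H:3
Element totals:
  C: 10
  H: 18
  O: 2
Molecular formula: C10H18O2.
DoU = (2C + 2 + N − H − X) / 2 = (2·10 + 2 + 0 − 18 − 0) / 2 = 2.

2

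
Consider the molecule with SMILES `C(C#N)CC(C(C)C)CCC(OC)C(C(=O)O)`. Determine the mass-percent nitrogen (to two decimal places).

Atom tally by fragment:
  NCCH2 → C:2 H:2 N:1
  CH2 → C:1 H:2
  CH(CH(CH3)2) → C:4 H:8
  CH2 → C:1 H:2
  CH2 → C:1 H:2
  CH(OCH3) → C:2 H:4 O:1
  CH2COOH → C:2 H:3 O:2
Element totals:
  C: 13
  H: 23
  N: 1
  O: 3
Molecular formula: C13H23NO3.
Molar mass = 241.331 g/mol.
Mass from N: 1 × 14.007 = 14.007 g/mol.
%N = 14.007 / 241.331 × 100 = 5.80%.

5.80%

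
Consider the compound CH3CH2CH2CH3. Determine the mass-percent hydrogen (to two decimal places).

Atom tally by fragment:
  CH3 → C:1 H:3
  CH2 → C:1 H:2
  CH2 → C:1 H:2
  CH3 → C:1 H:3
Element totals:
  C: 4
  H: 10
Molecular formula: C4H10.
Molar mass = 58.124 g/mol.
Mass from H: 10 × 1.008 = 10.080 g/mol.
%H = 10.080 / 58.124 × 100 = 17.34%.

17.34%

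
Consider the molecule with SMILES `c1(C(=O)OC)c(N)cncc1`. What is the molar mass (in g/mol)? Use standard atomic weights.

Atom tally by fragment:
  pyridine ring core → C:5 H:5 N:1
  (− 2 ring H displaced by substituents)
  + COOCH3 → C:2 H:3 O:2
  + NH2 → N:1 H:2
Element totals:
  C: 7
  H: 8
  N: 2
  O: 2
Molecular formula: C7H8N2O2.
  M = 7(12.011) + 8(1.008) + 2(14.007) + 2(15.999)
    = 84.077 + 8.064 + 28.014 + 31.998 = 152.153

152.15 g/mol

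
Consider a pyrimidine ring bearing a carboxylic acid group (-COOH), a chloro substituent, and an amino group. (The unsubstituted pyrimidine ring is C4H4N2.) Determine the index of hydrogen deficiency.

5

Atom tally by fragment:
  pyrimidine ring core → C:4 H:4 N:2
  (− 3 ring H displaced by substituents)
  + COOH → C:1 H:1 O:2
  + Cl → Cl:1
  + NH2 → N:1 H:2
Element totals:
  C: 5
  H: 4
  Cl: 1
  N: 3
  O: 2
Molecular formula: C5H4ClN3O2.
DoU = (2C + 2 + N − H − X) / 2 = (2·5 + 2 + 3 − 4 − 1) / 2 = 5.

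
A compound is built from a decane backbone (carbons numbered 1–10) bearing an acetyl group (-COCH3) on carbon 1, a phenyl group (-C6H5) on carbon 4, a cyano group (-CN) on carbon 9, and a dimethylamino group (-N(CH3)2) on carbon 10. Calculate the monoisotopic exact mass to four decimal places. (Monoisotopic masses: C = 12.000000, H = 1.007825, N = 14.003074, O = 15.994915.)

Atom tally by fragment:
  CH3COCH2 → C:3 H:5 O:1
  CH2 → C:1 H:2
  CH2 → C:1 H:2
  CH(C6H5) → C:7 H:6
  CH2 → C:1 H:2
  CH2 → C:1 H:2
  CH2 → C:1 H:2
  CH2 → C:1 H:2
  CH(CN) → C:2 H:1 N:1
  CH2N(CH3)2 → C:3 H:8 N:1
Element totals:
  C: 21
  H: 32
  N: 2
  O: 1
Molecular formula: C21H32N2O.
  M = 21(12.0) + 32(1.007825) + 2(14.003074) + 15.994915
    = 252.000000 + 32.250400 + 28.006148 + 15.994915 = 328.251463

328.2515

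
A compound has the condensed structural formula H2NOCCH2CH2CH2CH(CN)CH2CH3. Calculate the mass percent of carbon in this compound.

Element totals:
  C: 8
  H: 14
  N: 2
  O: 1
Molecular formula: C8H14N2O.
Molar mass = 154.213 g/mol.
Mass from C: 8 × 12.011 = 96.088 g/mol.
%C = 96.088 / 154.213 × 100 = 62.31%.

62.31%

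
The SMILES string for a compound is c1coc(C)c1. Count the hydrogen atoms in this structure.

6

Atom tally by fragment:
  furan ring core → C:4 H:4 O:1
  (− 1 ring H displaced by substituents)
  + CH3 → C:1 H:3
Element totals:
  C: 5
  H: 6
  O: 1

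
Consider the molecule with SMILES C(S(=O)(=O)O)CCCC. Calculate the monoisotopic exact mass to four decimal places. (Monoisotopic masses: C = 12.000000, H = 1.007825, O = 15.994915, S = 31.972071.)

152.0507

Atom tally by fragment:
  HO3SCH2 → C:1 H:3 S:1 O:3
  CH2 → C:1 H:2
  CH2 → C:1 H:2
  CH2 → C:1 H:2
  CH3 → C:1 H:3
Element totals:
  C: 5
  H: 12
  O: 3
  S: 1
Molecular formula: C5H12O3S.
  M = 5(12.0) + 12(1.007825) + 3(15.994915) + 31.972071
    = 60.000000 + 12.093900 + 47.984745 + 31.972071 = 152.050716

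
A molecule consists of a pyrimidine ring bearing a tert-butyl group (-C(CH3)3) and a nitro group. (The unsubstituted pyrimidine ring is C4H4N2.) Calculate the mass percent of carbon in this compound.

53.03%

Atom tally by fragment:
  pyrimidine ring core → C:4 H:4 N:2
  (− 2 ring H displaced by substituents)
  + C(CH3)3 → C:4 H:9
  + NO2 → N:1 O:2
Element totals:
  C: 8
  H: 11
  N: 3
  O: 2
Molecular formula: C8H11N3O2.
Molar mass = 181.195 g/mol.
Mass from C: 8 × 12.011 = 96.088 g/mol.
%C = 96.088 / 181.195 × 100 = 53.03%.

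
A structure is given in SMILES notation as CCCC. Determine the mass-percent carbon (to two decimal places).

82.66%

Atom tally by fragment:
  CH3 → C:1 H:3
  CH2 → C:1 H:2
  CH2 → C:1 H:2
  CH3 → C:1 H:3
Element totals:
  C: 4
  H: 10
Molecular formula: C4H10.
Molar mass = 58.124 g/mol.
Mass from C: 4 × 12.011 = 48.044 g/mol.
%C = 48.044 / 58.124 × 100 = 82.66%.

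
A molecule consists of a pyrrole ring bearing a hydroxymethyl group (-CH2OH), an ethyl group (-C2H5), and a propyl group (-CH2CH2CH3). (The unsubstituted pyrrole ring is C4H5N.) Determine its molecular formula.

Atom tally by fragment:
  pyrrole ring core → C:4 H:5 N:1
  (− 3 ring H displaced by substituents)
  + CH2OH → C:1 H:3 O:1
  + C2H5 → C:2 H:5
  + CH2CH2CH3 → C:3 H:7
Element totals:
  C: 10
  H: 17
  N: 1
  O: 1

C10H17NO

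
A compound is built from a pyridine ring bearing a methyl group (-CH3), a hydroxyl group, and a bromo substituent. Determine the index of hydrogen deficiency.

4

Atom tally by fragment:
  pyridine ring core → C:5 H:5 N:1
  (− 3 ring H displaced by substituents)
  + CH3 → C:1 H:3
  + OH → O:1 H:1
  + Br → Br:1
Element totals:
  C: 6
  H: 6
  Br: 1
  N: 1
  O: 1
Molecular formula: C6H6BrNO.
DoU = (2C + 2 + N − H − X) / 2 = (2·6 + 2 + 1 − 6 − 1) / 2 = 4.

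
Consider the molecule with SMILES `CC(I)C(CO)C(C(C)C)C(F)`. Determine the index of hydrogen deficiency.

0

Atom tally by fragment:
  CH3 → C:1 H:3
  CH(I) → C:1 H:1 I:1
  CH(CH2OH) → C:2 H:4 O:1
  CH(CH(CH3)2) → C:4 H:8
  CH2F → C:1 H:2 F:1
Element totals:
  C: 9
  H: 18
  F: 1
  I: 1
  O: 1
Molecular formula: C9H18FIO.
DoU = (2C + 2 + N − H − X) / 2 = (2·9 + 2 + 0 − 18 − 2) / 2 = 0.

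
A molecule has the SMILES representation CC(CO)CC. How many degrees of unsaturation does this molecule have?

0

Atom tally by fragment:
  CH3 → C:1 H:3
  CH(CH2OH) → C:2 H:4 O:1
  CH2 → C:1 H:2
  CH3 → C:1 H:3
Element totals:
  C: 5
  H: 12
  O: 1
Molecular formula: C5H12O.
DoU = (2C + 2 + N − H − X) / 2 = (2·5 + 2 + 0 − 12 − 0) / 2 = 0.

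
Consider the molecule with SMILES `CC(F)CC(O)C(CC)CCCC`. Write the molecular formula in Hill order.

Atom tally by fragment:
  CH3 → C:1 H:3
  CH(F) → C:1 H:1 F:1
  CH2 → C:1 H:2
  CH(OH) → C:1 H:2 O:1
  CH(C2H5) → C:3 H:6
  CH2 → C:1 H:2
  CH2 → C:1 H:2
  CH2 → C:1 H:2
  CH3 → C:1 H:3
Element totals:
  C: 11
  H: 23
  F: 1
  O: 1

C11H23FO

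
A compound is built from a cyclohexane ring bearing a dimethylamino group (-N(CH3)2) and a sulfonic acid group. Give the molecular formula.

Atom tally by fragment:
  cyclohexane ring core → C:6 H:12
  (− 2 ring H displaced by substituents)
  + N(CH3)2 → N:1 C:2 H:6
  + SO3H → S:1 O:3 H:1
Element totals:
  C: 8
  H: 17
  N: 1
  O: 3
  S: 1

C8H17NO3S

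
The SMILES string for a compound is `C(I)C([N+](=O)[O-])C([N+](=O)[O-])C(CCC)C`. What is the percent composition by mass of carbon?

29.11%

Atom tally by fragment:
  ICH2 → C:1 H:2 I:1
  CH(NO2) → C:1 H:1 N:1 O:2
  CH(NO2) → C:1 H:1 N:1 O:2
  CH(CH2CH2CH3) → C:4 H:8
  CH3 → C:1 H:3
Element totals:
  C: 8
  H: 15
  I: 1
  N: 2
  O: 4
Molecular formula: C8H15IN2O4.
Molar mass = 330.122 g/mol.
Mass from C: 8 × 12.011 = 96.088 g/mol.
%C = 96.088 / 330.122 × 100 = 29.11%.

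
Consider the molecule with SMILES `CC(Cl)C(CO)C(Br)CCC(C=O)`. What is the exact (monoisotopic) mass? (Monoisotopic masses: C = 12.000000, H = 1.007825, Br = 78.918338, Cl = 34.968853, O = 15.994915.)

Atom tally by fragment:
  CH3 → C:1 H:3
  CH(Cl) → C:1 H:1 Cl:1
  CH(CH2OH) → C:2 H:4 O:1
  CH(Br) → C:1 H:1 Br:1
  CH2 → C:1 H:2
  CH2 → C:1 H:2
  CH2CHO → C:2 H:3 O:1
Element totals:
  C: 9
  H: 16
  Br: 1
  Cl: 1
  O: 2
Molecular formula: C9H16BrClO2.
  M = 9(12.0) + 16(1.007825) + 78.918338 + 34.968853 + 2(15.994915)
    = 108.000000 + 16.125200 + 78.918338 + 34.968853 + 31.989830 = 270.002221

270.0022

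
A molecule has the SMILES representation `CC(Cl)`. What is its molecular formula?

Atom tally by fragment:
  CH3 → C:1 H:3
  CH2Cl → C:1 H:2 Cl:1
Element totals:
  C: 2
  H: 5
  Cl: 1

C2H5Cl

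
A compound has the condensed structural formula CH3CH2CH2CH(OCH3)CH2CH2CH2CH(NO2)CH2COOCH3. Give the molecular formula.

Atom tally by fragment:
  CH3 → C:1 H:3
  CH2 → C:1 H:2
  CH2 → C:1 H:2
  CH(OCH3) → C:2 H:4 O:1
  CH2 → C:1 H:2
  CH2 → C:1 H:2
  CH2 → C:1 H:2
  CH(NO2) → C:1 H:1 N:1 O:2
  CH2COOCH3 → C:3 H:5 O:2
Element totals:
  C: 12
  H: 23
  N: 1
  O: 5

C12H23NO5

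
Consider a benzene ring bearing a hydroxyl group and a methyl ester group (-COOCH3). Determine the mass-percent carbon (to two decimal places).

Atom tally by fragment:
  benzene ring core → C:6 H:6
  (− 2 ring H displaced by substituents)
  + OH → O:1 H:1
  + COOCH3 → C:2 H:3 O:2
Element totals:
  C: 8
  H: 8
  O: 3
Molecular formula: C8H8O3.
Molar mass = 152.149 g/mol.
Mass from C: 8 × 12.011 = 96.088 g/mol.
%C = 96.088 / 152.149 × 100 = 63.15%.

63.15%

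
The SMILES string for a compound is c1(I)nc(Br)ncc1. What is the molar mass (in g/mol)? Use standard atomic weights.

Atom tally by fragment:
  pyrimidine ring core → C:4 H:4 N:2
  (− 2 ring H displaced by substituents)
  + I → I:1
  + Br → Br:1
Element totals:
  C: 4
  H: 2
  Br: 1
  I: 1
  N: 2
Molecular formula: C4H2BrIN2.
  M = 4(12.011) + 2(1.008) + 79.904 + 126.904 + 2(14.007)
    = 48.044 + 2.016 + 79.904 + 126.904 + 28.014 = 284.882

284.88 g/mol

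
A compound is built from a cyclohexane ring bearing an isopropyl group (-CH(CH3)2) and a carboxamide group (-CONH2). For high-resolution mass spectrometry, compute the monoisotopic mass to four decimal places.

169.1467

Atom tally by fragment:
  cyclohexane ring core → C:6 H:12
  (− 2 ring H displaced by substituents)
  + CH(CH3)2 → C:3 H:7
  + CONH2 → C:1 H:2 O:1 N:1
Element totals:
  C: 10
  H: 19
  N: 1
  O: 1
Molecular formula: C10H19NO.
  M = 10(12.0) + 19(1.007825) + 14.003074 + 15.994915
    = 120.000000 + 19.148675 + 14.003074 + 15.994915 = 169.146664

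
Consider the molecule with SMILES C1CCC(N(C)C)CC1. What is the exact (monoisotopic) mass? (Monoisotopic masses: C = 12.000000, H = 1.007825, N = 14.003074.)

127.1361

Atom tally by fragment:
  cyclohexane ring core → C:6 H:12
  (− 1 ring H displaced by substituents)
  + N(CH3)2 → N:1 C:2 H:6
Element totals:
  C: 8
  H: 17
  N: 1
Molecular formula: C8H17N.
  M = 8(12.0) + 17(1.007825) + 14.003074
    = 96.000000 + 17.133025 + 14.003074 = 127.136099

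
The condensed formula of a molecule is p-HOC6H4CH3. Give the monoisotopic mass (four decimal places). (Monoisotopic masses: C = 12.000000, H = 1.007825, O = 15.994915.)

Atom tally by fragment:
  benzene ring core → C:6 H:6
  (− 2 ring H displaced by substituents)
  + OH → O:1 H:1
  + CH3 → C:1 H:3
Element totals:
  C: 7
  H: 8
  O: 1
Molecular formula: C7H8O.
  M = 7(12.0) + 8(1.007825) + 15.994915
    = 84.000000 + 8.062600 + 15.994915 = 108.057515

108.0575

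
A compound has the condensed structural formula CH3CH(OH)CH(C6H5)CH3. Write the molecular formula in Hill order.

C10H14O

Element totals:
  C: 10
  H: 14
  O: 1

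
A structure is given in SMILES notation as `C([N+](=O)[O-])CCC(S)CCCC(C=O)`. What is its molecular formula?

Atom tally by fragment:
  O2NCH2 → C:1 H:2 N:1 O:2
  CH2 → C:1 H:2
  CH2 → C:1 H:2
  CH(SH) → C:1 H:2 S:1
  CH2 → C:1 H:2
  CH2 → C:1 H:2
  CH2 → C:1 H:2
  CH2CHO → C:2 H:3 O:1
Element totals:
  C: 9
  H: 17
  N: 1
  O: 3
  S: 1

C9H17NO3S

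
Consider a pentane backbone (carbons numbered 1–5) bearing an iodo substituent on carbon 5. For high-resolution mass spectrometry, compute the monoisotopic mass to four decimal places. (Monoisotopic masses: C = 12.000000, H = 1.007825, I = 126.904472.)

197.9905

Atom tally by fragment:
  CH3 → C:1 H:3
  CH2 → C:1 H:2
  CH2 → C:1 H:2
  CH2 → C:1 H:2
  CH2I → C:1 H:2 I:1
Element totals:
  C: 5
  H: 11
  I: 1
Molecular formula: C5H11I.
  M = 5(12.0) + 11(1.007825) + 126.904472
    = 60.000000 + 11.086075 + 126.904472 = 197.990547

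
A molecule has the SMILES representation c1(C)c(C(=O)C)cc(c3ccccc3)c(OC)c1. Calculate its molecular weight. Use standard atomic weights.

240.30 g/mol

Atom tally by fragment:
  benzene ring core → C:6 H:6
  (− 4 ring H displaced by substituents)
  + CH3 → C:1 H:3
  + COCH3 → C:2 H:3 O:1
  + C6H5 → C:6 H:5
  + OCH3 → C:1 H:3 O:1
Element totals:
  C: 16
  H: 16
  O: 2
Molecular formula: C16H16O2.
  M = 16(12.011) + 16(1.008) + 2(15.999)
    = 192.176 + 16.128 + 31.998 = 240.302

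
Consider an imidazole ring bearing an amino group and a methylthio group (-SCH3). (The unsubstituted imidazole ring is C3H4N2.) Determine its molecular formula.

Atom tally by fragment:
  imidazole ring core → C:3 H:4 N:2
  (− 2 ring H displaced by substituents)
  + NH2 → N:1 H:2
  + SCH3 → C:1 H:3 S:1
Element totals:
  C: 4
  H: 7
  N: 3
  S: 1

C4H7N3S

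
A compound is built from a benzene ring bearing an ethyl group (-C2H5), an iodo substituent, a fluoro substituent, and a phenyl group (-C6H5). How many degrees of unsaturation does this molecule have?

Atom tally by fragment:
  benzene ring core → C:6 H:6
  (− 4 ring H displaced by substituents)
  + C2H5 → C:2 H:5
  + I → I:1
  + F → F:1
  + C6H5 → C:6 H:5
Element totals:
  C: 14
  H: 12
  F: 1
  I: 1
Molecular formula: C14H12FI.
DoU = (2C + 2 + N − H − X) / 2 = (2·14 + 2 + 0 − 12 − 2) / 2 = 8.

8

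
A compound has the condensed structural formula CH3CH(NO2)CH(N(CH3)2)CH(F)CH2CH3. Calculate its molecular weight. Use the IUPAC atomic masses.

Element totals:
  C: 8
  H: 17
  F: 1
  N: 2
  O: 2
Molecular formula: C8H17FN2O2.
  M = 8(12.011) + 17(1.008) + 18.998 + 2(14.007) + 2(15.999)
    = 96.088 + 17.136 + 18.998 + 28.014 + 31.998 = 192.234

192.23 g/mol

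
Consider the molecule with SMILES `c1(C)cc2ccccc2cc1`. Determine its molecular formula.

Atom tally by fragment:
  naphthalene ring system core → C:10 H:8
  (− 1 ring H displaced by substituents)
  + CH3 → C:1 H:3
Element totals:
  C: 11
  H: 10

C11H10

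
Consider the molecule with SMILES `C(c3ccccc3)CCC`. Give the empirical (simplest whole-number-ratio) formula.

C5H7

Atom tally by fragment:
  C6H5CH2 → C:7 H:7
  CH2 → C:1 H:2
  CH2 → C:1 H:2
  CH3 → C:1 H:3
Element totals:
  C: 10
  H: 14
Molecular formula: C10H14.
gcd of subscripts = 2; dividing each by 2:
  C: 10/2 = 5
  H: 14/2 = 7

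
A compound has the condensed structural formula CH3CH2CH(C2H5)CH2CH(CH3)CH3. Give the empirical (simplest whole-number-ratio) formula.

C9H20

Atom tally by fragment:
  CH3 → C:1 H:3
  CH2 → C:1 H:2
  CH(C2H5) → C:3 H:6
  CH2 → C:1 H:2
  CH(CH3) → C:2 H:4
  CH3 → C:1 H:3
Element totals:
  C: 9
  H: 20
Molecular formula: C9H20.
gcd of subscripts (9, 20) = 1, so the empirical formula equals the molecular formula.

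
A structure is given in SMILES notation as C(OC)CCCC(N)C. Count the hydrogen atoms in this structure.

Atom tally by fragment:
  CH3OCH2 → C:2 H:5 O:1
  CH2 → C:1 H:2
  CH2 → C:1 H:2
  CH2 → C:1 H:2
  CH(NH2) → C:1 H:3 N:1
  CH3 → C:1 H:3
Element totals:
  C: 7
  H: 17
  N: 1
  O: 1

17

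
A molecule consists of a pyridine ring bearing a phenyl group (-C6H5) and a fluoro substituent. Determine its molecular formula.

Atom tally by fragment:
  pyridine ring core → C:5 H:5 N:1
  (− 2 ring H displaced by substituents)
  + C6H5 → C:6 H:5
  + F → F:1
Element totals:
  C: 11
  H: 8
  F: 1
  N: 1

C11H8FN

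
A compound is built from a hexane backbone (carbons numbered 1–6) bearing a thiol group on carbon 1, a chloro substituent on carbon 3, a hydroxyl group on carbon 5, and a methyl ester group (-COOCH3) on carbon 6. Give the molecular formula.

C8H15ClO3S

Atom tally by fragment:
  HSCH2 → C:1 H:3 S:1
  CH2 → C:1 H:2
  CH(Cl) → C:1 H:1 Cl:1
  CH2 → C:1 H:2
  CH(OH) → C:1 H:2 O:1
  CH2COOCH3 → C:3 H:5 O:2
Element totals:
  C: 8
  H: 15
  Cl: 1
  O: 3
  S: 1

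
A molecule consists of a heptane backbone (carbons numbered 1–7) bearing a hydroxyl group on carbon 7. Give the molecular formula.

Atom tally by fragment:
  CH3 → C:1 H:3
  CH2 → C:1 H:2
  CH2 → C:1 H:2
  CH2 → C:1 H:2
  CH2 → C:1 H:2
  CH2 → C:1 H:2
  CH2OH → C:1 H:3 O:1
Element totals:
  C: 7
  H: 16
  O: 1

C7H16O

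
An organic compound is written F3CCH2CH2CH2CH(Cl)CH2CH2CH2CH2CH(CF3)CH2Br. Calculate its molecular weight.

Element totals:
  C: 12
  H: 18
  Br: 1
  Cl: 1
  F: 6
Molecular formula: C12H18BrClF6.
  M = 12(12.011) + 18(1.008) + 79.904 + 35.45 + 6(18.998)
    = 144.132 + 18.144 + 79.904 + 35.450 + 113.988 = 391.618

391.62 g/mol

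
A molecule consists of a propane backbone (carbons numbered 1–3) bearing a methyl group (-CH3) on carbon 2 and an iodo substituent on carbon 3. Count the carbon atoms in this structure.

Atom tally by fragment:
  CH3 → C:1 H:3
  CH(CH3) → C:2 H:4
  CH2I → C:1 H:2 I:1
Element totals:
  C: 4
  H: 9
  I: 1

4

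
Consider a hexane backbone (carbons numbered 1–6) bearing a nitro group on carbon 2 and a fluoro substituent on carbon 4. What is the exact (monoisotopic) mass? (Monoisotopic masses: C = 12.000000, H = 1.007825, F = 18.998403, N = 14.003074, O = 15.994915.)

Atom tally by fragment:
  CH3 → C:1 H:3
  CH(NO2) → C:1 H:1 N:1 O:2
  CH2 → C:1 H:2
  CH(F) → C:1 H:1 F:1
  CH2 → C:1 H:2
  CH3 → C:1 H:3
Element totals:
  C: 6
  H: 12
  F: 1
  N: 1
  O: 2
Molecular formula: C6H12FNO2.
  M = 6(12.0) + 12(1.007825) + 18.998403 + 14.003074 + 2(15.994915)
    = 72.000000 + 12.093900 + 18.998403 + 14.003074 + 31.989830 = 149.085207

149.0852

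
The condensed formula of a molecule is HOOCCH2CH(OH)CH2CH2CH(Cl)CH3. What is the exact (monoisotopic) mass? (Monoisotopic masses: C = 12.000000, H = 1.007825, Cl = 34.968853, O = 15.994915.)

Element totals:
  C: 7
  H: 13
  Cl: 1
  O: 3
Molecular formula: C7H13ClO3.
  M = 7(12.0) + 13(1.007825) + 34.968853 + 3(15.994915)
    = 84.000000 + 13.101725 + 34.968853 + 47.984745 = 180.055323

180.0553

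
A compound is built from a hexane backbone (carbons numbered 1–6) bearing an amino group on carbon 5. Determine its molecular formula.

C6H15N

Atom tally by fragment:
  CH3 → C:1 H:3
  CH2 → C:1 H:2
  CH2 → C:1 H:2
  CH2 → C:1 H:2
  CH(NH2) → C:1 H:3 N:1
  CH3 → C:1 H:3
Element totals:
  C: 6
  H: 15
  N: 1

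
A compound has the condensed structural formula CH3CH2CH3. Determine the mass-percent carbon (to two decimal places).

81.71%

Atom tally by fragment:
  CH3 → C:1 H:3
  CH2 → C:1 H:2
  CH3 → C:1 H:3
Element totals:
  C: 3
  H: 8
Molecular formula: C3H8.
Molar mass = 44.097 g/mol.
Mass from C: 3 × 12.011 = 36.033 g/mol.
%C = 36.033 / 44.097 × 100 = 81.71%.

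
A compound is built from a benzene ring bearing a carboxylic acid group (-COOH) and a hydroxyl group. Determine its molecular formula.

C7H6O3

Atom tally by fragment:
  benzene ring core → C:6 H:6
  (− 2 ring H displaced by substituents)
  + COOH → C:1 H:1 O:2
  + OH → O:1 H:1
Element totals:
  C: 7
  H: 6
  O: 3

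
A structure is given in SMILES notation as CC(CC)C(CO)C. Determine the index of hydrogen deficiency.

0

Atom tally by fragment:
  CH3 → C:1 H:3
  CH(C2H5) → C:3 H:6
  CH(CH2OH) → C:2 H:4 O:1
  CH3 → C:1 H:3
Element totals:
  C: 7
  H: 16
  O: 1
Molecular formula: C7H16O.
DoU = (2C + 2 + N − H − X) / 2 = (2·7 + 2 + 0 − 16 − 0) / 2 = 0.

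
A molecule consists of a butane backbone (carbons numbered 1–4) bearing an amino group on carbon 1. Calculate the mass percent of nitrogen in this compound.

19.15%

Atom tally by fragment:
  H2NCH2 → C:1 H:4 N:1
  CH2 → C:1 H:2
  CH2 → C:1 H:2
  CH3 → C:1 H:3
Element totals:
  C: 4
  H: 11
  N: 1
Molecular formula: C4H11N.
Molar mass = 73.139 g/mol.
Mass from N: 1 × 14.007 = 14.007 g/mol.
%N = 14.007 / 73.139 × 100 = 19.15%.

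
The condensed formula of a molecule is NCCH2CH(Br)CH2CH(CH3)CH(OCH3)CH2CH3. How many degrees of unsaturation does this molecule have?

2

Atom tally by fragment:
  NCCH2 → C:2 H:2 N:1
  CH(Br) → C:1 H:1 Br:1
  CH2 → C:1 H:2
  CH(CH3) → C:2 H:4
  CH(OCH3) → C:2 H:4 O:1
  CH2 → C:1 H:2
  CH3 → C:1 H:3
Element totals:
  C: 10
  H: 18
  Br: 1
  N: 1
  O: 1
Molecular formula: C10H18BrNO.
DoU = (2C + 2 + N − H − X) / 2 = (2·10 + 2 + 1 − 18 − 1) / 2 = 2.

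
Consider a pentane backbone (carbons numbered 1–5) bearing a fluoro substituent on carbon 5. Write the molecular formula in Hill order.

C5H11F

Atom tally by fragment:
  CH3 → C:1 H:3
  CH2 → C:1 H:2
  CH2 → C:1 H:2
  CH2 → C:1 H:2
  CH2F → C:1 H:2 F:1
Element totals:
  C: 5
  H: 11
  F: 1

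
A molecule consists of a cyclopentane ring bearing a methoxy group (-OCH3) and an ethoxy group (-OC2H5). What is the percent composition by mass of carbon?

66.63%

Atom tally by fragment:
  cyclopentane ring core → C:5 H:10
  (− 2 ring H displaced by substituents)
  + OCH3 → C:1 H:3 O:1
  + OC2H5 → C:2 H:5 O:1
Element totals:
  C: 8
  H: 16
  O: 2
Molecular formula: C8H16O2.
Molar mass = 144.214 g/mol.
Mass from C: 8 × 12.011 = 96.088 g/mol.
%C = 96.088 / 144.214 × 100 = 66.63%.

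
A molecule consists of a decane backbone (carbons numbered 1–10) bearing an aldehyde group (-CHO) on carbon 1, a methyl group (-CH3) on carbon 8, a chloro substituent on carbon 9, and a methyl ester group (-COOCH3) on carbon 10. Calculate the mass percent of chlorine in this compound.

Atom tally by fragment:
  OHCCH2 → C:2 H:3 O:1
  CH2 → C:1 H:2
  CH2 → C:1 H:2
  CH2 → C:1 H:2
  CH2 → C:1 H:2
  CH2 → C:1 H:2
  CH2 → C:1 H:2
  CH(CH3) → C:2 H:4
  CH(Cl) → C:1 H:1 Cl:1
  CH2COOCH3 → C:3 H:5 O:2
Element totals:
  C: 14
  H: 25
  Cl: 1
  O: 3
Molecular formula: C14H25ClO3.
Molar mass = 276.801 g/mol.
Mass from Cl: 1 × 35.45 = 35.450 g/mol.
%Cl = 35.450 / 276.801 × 100 = 12.81%.

12.81%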